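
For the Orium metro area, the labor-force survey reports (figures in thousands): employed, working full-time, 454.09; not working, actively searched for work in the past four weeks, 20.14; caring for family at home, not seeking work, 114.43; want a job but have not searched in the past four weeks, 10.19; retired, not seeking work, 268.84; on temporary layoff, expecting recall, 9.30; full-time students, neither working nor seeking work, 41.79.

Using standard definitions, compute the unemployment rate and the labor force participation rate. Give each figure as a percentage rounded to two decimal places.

Employed = 454.09 thousand.
Unemployed = 20.14 + 9.30 = 29.44 thousand (jobless and actively searching, or on temporary layoff).
Labor force = 454.09 + 29.44 = 483.53 thousand.
Not in labor force = 114.43 + 10.19 + 268.84 + 41.79 = 435.25 thousand (those not working and not actively searching are outside the labor force — including those who want a job but have given up searching).
Civilian working-age population = 483.53 + 435.25 = 918.78 thousand.
Unemployment rate = 29.44 / 483.53 = 6.09%.
Labor force participation rate = 483.53 / 918.78 = 52.63%.

Unemployment rate ≈ 6.09%; labor force participation rate ≈ 52.63%.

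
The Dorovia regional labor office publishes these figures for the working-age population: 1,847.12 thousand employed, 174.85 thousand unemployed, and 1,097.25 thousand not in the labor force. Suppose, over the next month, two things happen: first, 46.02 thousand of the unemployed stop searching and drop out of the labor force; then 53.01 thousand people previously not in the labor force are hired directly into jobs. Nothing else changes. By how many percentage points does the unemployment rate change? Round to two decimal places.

Initially, labor force = 1,847.12 + 174.85 = 2,021.97 thousand, so u = 174.85/2,021.97 = 8.65%.
After the first change, unemployed and labor force both fall by 46.02 → E = 1,847.12, U = 128.83, labor force = 1,975.95 thousand.
After the second change, employed and labor force both rise by 53.01; unemployed unchanged → E = 1,900.13, U = 128.83, labor force = 2,028.96 thousand.
New unemployment rate = 128.83 / 2,028.96 = 6.35%.
Change = 6.35% − 8.65% = −2.30 percentage points.

The unemployment rate changes by −2.30 percentage points.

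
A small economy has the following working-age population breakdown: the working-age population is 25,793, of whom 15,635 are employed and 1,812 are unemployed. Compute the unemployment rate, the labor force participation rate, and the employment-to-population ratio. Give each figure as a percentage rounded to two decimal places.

Unemployment rate ≈ 10.39%; labor force participation rate ≈ 67.64%; employment-population ratio ≈ 60.62%.

Labor force = employed + unemployed = 15,635 + 1,812 = 17,447.
Unemployment rate = 1,812 / 17,447 = 10.39%.
Labor force participation rate = 17,447 / 25,793 = 67.64%.
Employment-population ratio = 15,635 / 25,793 = 60.62%.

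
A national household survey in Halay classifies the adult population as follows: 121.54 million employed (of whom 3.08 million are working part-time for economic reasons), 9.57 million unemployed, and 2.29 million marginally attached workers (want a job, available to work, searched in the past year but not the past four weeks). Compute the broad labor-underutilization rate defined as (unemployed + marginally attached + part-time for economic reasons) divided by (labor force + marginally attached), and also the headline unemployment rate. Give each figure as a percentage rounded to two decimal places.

Labor force = 121.54 + 9.57 = 131.11 million.
Numerator = 9.57 + 2.29 + 3.08 = 14.94 million.
Denominator = 131.11 + 2.29 = 133.40 million.
Broad rate = 14.94 / 133.40 = 11.20%.
Headline unemployment rate = 9.57 / 131.11 = 7.30%.

Broad underutilization rate ≈ 11.20%; headline unemployment rate ≈ 7.30%.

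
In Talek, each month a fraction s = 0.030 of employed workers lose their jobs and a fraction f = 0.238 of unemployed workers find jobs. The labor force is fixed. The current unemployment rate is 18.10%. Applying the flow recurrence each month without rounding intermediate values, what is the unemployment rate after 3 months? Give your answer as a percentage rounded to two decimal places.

Unemployment rate after three months ≈ 13.90%.

With a fixed labor force, u_{t+1} = u_t + s·(1−u_t) − f·u_t = u_t·(1−s−f) + s.
Here 1−s−f = 0.732 and s = 0.030.
u_1 = 0.181000 × 0.732 + 0.030 = 0.162492.
u_2 = 0.162492 × 0.732 + 0.030 = 0.148944.
u_3 = 0.148944 × 0.732 + 0.030 = 0.139027.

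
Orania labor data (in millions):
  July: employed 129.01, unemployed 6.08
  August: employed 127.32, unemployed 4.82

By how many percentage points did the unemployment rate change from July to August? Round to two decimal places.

The unemployment rate changed by −0.85 percentage points.

July: labor force = 129.01 + 6.08 = 135.09; u = 6.08/135.09 = 4.50%.
August: labor force = 127.32 + 4.82 = 132.14; u = 4.82/132.14 = 3.65%.
Change = 3.65% − 4.50% = −0.85 pp.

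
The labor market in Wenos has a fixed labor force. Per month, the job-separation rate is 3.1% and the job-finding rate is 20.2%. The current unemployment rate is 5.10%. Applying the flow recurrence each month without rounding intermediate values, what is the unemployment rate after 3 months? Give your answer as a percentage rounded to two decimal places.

With a fixed labor force, u_{t+1} = u_t + s·(1−u_t) − f·u_t = u_t·(1−s−f) + s.
Here 1−s−f = 0.767 and s = 0.031.
u_1 = 0.051000 × 0.767 + 0.031 = 0.070117.
u_2 = 0.070117 × 0.767 + 0.031 = 0.084780.
u_3 = 0.084780 × 0.767 + 0.031 = 0.096026.

Unemployment rate after three months ≈ 9.60%.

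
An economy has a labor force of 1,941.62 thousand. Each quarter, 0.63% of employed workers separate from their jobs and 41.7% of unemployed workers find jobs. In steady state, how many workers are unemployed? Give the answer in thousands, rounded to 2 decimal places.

Steady-state unemployment rate u* = s/(s+f) = 0.63/(0.63+41.7) = 0.014883.
Unemployed = u* × labor force = 0.014883 × 1,941.62 ≈ 28.90 thousand.

About 28.90 thousand are unemployed in steady state.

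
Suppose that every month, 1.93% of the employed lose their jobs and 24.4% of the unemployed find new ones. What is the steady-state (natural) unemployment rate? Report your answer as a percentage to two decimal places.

Steady-state unemployment rate ≈ 7.33%.

At steady state the flows balance: s·E = f·U, so U/(E+U) = s/(s+f).
u* = 1.93 / (1.93 + 24.4) = 1.93 / 26.33 = 7.33%.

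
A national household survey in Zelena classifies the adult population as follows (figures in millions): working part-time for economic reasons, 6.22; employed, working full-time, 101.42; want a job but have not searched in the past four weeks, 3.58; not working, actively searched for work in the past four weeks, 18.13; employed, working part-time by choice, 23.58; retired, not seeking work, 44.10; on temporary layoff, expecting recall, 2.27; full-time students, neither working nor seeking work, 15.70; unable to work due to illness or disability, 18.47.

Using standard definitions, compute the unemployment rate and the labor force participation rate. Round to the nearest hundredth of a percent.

Employed = 6.22 + 101.42 + 23.58 = 131.22 million (anyone who worked, including part-time for economic reasons, counts as employed).
Unemployed = 18.13 + 2.27 = 20.40 million (jobless and actively searching, or on temporary layoff).
Labor force = 131.22 + 20.40 = 151.62 million.
Not in labor force = 3.58 + 44.10 + 15.70 + 18.47 = 81.85 million (those not working and not actively searching are outside the labor force — including those who want a job but have given up searching).
Civilian working-age population = 151.62 + 81.85 = 233.47 million.
Unemployment rate = 20.40 / 151.62 = 13.45%.
Labor force participation rate = 151.62 / 233.47 = 64.94%.

Unemployment rate ≈ 13.45%; labor force participation rate ≈ 64.94%.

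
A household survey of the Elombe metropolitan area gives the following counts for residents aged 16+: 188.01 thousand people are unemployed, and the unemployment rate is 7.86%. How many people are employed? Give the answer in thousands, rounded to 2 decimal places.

About 2,203.97 thousand are employed.

Labor force = U / u = 188.01 / 0.0786 ≈ 2,391.98 thousand.
Employed = labor force − unemployed = 2,391.98 − 188.01 = 2,203.97 thousand.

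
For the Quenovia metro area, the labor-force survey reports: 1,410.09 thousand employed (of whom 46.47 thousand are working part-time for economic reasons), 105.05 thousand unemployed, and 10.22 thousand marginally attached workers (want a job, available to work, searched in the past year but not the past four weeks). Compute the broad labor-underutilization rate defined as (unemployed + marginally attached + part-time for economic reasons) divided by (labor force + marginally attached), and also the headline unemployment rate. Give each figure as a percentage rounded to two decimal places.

Labor force = 1,410.09 + 105.05 = 1,515.14 thousand.
Numerator = 105.05 + 10.22 + 46.47 = 161.74 thousand.
Denominator = 1,515.14 + 10.22 = 1,525.36 thousand.
Broad rate = 161.74 / 1,525.36 = 10.60%.
Headline unemployment rate = 105.05 / 1,515.14 = 6.93%.

Broad underutilization rate ≈ 10.60%; headline unemployment rate ≈ 6.93%.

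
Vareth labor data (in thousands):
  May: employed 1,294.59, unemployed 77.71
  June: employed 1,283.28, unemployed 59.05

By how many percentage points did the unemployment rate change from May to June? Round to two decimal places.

The unemployment rate changed by −1.26 percentage points.

May: labor force = 1,294.59 + 77.71 = 1,372.30; u = 77.71/1,372.30 = 5.66%.
June: labor force = 1,283.28 + 59.05 = 1,342.33; u = 59.05/1,342.33 = 4.40%.
Change = 4.40% − 5.66% = −1.26 pp.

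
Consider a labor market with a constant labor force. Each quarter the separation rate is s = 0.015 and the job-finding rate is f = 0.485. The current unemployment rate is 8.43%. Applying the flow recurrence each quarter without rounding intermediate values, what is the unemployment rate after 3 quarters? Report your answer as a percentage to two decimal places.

Unemployment rate after three quarters ≈ 3.68%.

With a fixed labor force, u_{t+1} = u_t + s·(1−u_t) − f·u_t = u_t·(1−s−f) + s.
Here 1−s−f = 0.500 and s = 0.015.
u_1 = 0.084300 × 0.500 + 0.015 = 0.057150.
u_2 = 0.057150 × 0.500 + 0.015 = 0.043575.
u_3 = 0.043575 × 0.500 + 0.015 = 0.036788.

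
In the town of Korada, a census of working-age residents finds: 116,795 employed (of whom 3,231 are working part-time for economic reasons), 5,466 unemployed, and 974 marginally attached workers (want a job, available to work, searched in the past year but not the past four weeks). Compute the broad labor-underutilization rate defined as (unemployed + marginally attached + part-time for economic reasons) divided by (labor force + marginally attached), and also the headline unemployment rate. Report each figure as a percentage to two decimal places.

Labor force = 116,795 + 5,466 = 122,261.
Numerator = 5,466 + 974 + 3,231 = 9,671.
Denominator = 122,261 + 974 = 123,235.
Broad rate = 9,671 / 123,235 = 7.85%.
Headline unemployment rate = 5,466 / 122,261 = 4.47%.

Broad underutilization rate ≈ 7.85%; headline unemployment rate ≈ 4.47%.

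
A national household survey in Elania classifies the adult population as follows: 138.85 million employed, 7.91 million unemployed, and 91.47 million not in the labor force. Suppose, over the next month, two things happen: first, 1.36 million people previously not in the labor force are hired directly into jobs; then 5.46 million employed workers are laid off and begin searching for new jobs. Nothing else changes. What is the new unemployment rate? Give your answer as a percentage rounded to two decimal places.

New unemployment rate ≈ 9.03%.

Initially, labor force = 138.85 + 7.91 = 146.76 million, so u = 7.91/146.76 = 5.39%.
After the first change, employed and labor force both rise by 1.36; unemployed unchanged → E = 140.21, U = 7.91, labor force = 148.12 million.
After the second change, employed falls and unemployed rises by 5.46; labor force unchanged → E = 134.75, U = 13.37, labor force = 148.12 million.
New unemployment rate = 13.37 / 148.12 = 9.03%.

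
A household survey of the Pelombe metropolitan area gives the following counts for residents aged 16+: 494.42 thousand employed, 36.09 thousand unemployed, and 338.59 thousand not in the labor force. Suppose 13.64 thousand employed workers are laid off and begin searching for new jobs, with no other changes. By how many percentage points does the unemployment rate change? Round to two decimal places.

The unemployment rate changes by +2.57 percentage points.

Initially, labor force = 494.42 + 36.09 = 530.51 thousand, so u = 36.09/530.51 = 6.80%.
After the change, employed falls and unemployed rises by 13.64; labor force unchanged → E = 480.78, U = 49.73, labor force = 530.51 thousand.
New unemployment rate = 49.73 / 530.51 = 9.37%.
Change = 9.37% − 6.80% = +2.57 percentage points.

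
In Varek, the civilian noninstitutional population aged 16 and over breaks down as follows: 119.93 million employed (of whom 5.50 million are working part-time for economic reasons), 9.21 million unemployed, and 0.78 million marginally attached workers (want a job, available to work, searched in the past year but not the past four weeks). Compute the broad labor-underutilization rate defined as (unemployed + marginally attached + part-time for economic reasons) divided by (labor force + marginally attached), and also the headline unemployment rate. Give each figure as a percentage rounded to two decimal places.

Labor force = 119.93 + 9.21 = 129.14 million.
Numerator = 9.21 + 0.78 + 5.50 = 15.49 million.
Denominator = 129.14 + 0.78 = 129.92 million.
Broad rate = 15.49 / 129.92 = 11.92%.
Headline unemployment rate = 9.21 / 129.14 = 7.13%.

Broad underutilization rate ≈ 11.92%; headline unemployment rate ≈ 7.13%.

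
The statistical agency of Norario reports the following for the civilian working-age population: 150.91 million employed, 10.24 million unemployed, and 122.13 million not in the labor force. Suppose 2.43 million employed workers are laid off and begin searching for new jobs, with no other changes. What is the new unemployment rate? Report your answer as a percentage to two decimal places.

New unemployment rate ≈ 7.86%.

Initially, labor force = 150.91 + 10.24 = 161.15 million, so u = 10.24/161.15 = 6.35%.
After the change, employed falls and unemployed rises by 2.43; labor force unchanged → E = 148.48, U = 12.67, labor force = 161.15 million.
New unemployment rate = 12.67 / 161.15 = 7.86%.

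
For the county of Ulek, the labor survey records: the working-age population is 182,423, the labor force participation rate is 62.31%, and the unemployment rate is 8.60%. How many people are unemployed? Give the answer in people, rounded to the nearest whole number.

Labor force = 0.6231 × 182,423 = 113,668.
Unemployed = 0.0860 × 113,668 ≈ 9,775.

About 9,775 are unemployed.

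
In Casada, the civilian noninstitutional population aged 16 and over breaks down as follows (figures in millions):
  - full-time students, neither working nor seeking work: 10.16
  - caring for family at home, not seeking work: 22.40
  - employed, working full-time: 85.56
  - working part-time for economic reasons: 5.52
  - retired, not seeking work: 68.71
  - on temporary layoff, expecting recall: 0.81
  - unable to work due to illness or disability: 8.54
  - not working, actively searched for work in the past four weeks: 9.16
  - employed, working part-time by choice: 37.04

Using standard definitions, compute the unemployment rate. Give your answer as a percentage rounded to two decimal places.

Unemployment rate ≈ 7.22%.

Employed = 85.56 + 5.52 + 37.04 = 128.12 million (anyone who worked, including part-time for economic reasons, counts as employed).
Unemployed = 0.81 + 9.16 = 9.97 million (jobless and actively searching, or on temporary layoff).
Labor force = 128.12 + 9.97 = 138.09 million.
Unemployment rate = 9.97 / 138.09 = 7.22%.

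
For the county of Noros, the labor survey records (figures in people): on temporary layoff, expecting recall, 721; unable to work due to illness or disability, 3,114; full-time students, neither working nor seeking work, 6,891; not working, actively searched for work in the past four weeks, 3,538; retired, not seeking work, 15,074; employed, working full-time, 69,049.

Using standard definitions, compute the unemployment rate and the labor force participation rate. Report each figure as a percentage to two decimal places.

Employed = 69,049.
Unemployed = 721 + 3,538 = 4,259 (jobless and actively searching, or on temporary layoff).
Labor force = 69,049 + 4,259 = 73,308.
Not in labor force = 3,114 + 6,891 + 15,074 = 25,079 (those not working and not actively searching are outside the labor force).
Civilian working-age population = 73,308 + 25,079 = 98,387.
Unemployment rate = 4,259 / 73,308 = 5.81%.
Labor force participation rate = 73,308 / 98,387 = 74.51%.

Unemployment rate ≈ 5.81%; labor force participation rate ≈ 74.51%.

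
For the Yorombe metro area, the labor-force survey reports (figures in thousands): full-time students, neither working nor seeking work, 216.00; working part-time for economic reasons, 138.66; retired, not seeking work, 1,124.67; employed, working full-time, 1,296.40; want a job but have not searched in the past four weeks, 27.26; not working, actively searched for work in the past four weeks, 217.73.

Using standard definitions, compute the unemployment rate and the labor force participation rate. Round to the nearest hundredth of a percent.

Unemployment rate ≈ 13.17%; labor force participation rate ≈ 54.72%.

Employed = 138.66 + 1,296.40 = 1,435.06 thousand (anyone who worked, including part-time for economic reasons, counts as employed).
Unemployed = 217.73 thousand.
Labor force = 1,435.06 + 217.73 = 1,652.79 thousand.
Not in labor force = 216.00 + 1,124.67 + 27.26 = 1,367.93 thousand (those not working and not actively searching are outside the labor force — including those who want a job but have given up searching).
Civilian working-age population = 1,652.79 + 1,367.93 = 3,020.72 thousand.
Unemployment rate = 217.73 / 1,652.79 = 13.17%.
Labor force participation rate = 1,652.79 / 3,020.72 = 54.72%.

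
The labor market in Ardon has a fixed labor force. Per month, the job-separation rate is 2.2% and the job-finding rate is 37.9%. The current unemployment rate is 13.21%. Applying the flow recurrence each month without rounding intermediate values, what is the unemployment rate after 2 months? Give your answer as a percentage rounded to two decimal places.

Unemployment rate after two months ≈ 8.26%.

With a fixed labor force, u_{t+1} = u_t + s·(1−u_t) − f·u_t = u_t·(1−s−f) + s.
Here 1−s−f = 0.599 and s = 0.022.
u_1 = 0.132100 × 0.599 + 0.022 = 0.101128.
u_2 = 0.101128 × 0.599 + 0.022 = 0.082576.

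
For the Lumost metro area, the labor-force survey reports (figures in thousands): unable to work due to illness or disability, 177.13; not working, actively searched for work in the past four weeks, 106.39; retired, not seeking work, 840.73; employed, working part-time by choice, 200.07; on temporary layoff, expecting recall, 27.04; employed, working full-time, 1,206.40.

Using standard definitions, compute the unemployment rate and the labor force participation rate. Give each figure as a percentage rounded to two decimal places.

Unemployment rate ≈ 8.66%; labor force participation rate ≈ 60.21%.

Employed = 200.07 + 1,206.40 = 1,406.47 thousand.
Unemployed = 106.39 + 27.04 = 133.43 thousand (jobless and actively searching, or on temporary layoff).
Labor force = 1,406.47 + 133.43 = 1,539.90 thousand.
Not in labor force = 177.13 + 840.73 = 1,017.86 thousand (those not working and not actively searching are outside the labor force).
Civilian working-age population = 1,539.90 + 1,017.86 = 2,557.76 thousand.
Unemployment rate = 133.43 / 1,539.90 = 8.66%.
Labor force participation rate = 1,539.90 / 2,557.76 = 60.21%.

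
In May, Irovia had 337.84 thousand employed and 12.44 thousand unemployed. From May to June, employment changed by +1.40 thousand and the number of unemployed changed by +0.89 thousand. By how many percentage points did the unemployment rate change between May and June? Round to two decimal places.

May: labor force = 337.84 + 12.44 = 350.28; u = 12.44/350.28 = 3.55%.
June: labor force = 339.24 + 13.33 = 352.57; u = 13.33/352.57 = 3.78%.
Change = 3.78% − 3.55% = +0.23 pp.

The unemployment rate changed by +0.23 percentage points.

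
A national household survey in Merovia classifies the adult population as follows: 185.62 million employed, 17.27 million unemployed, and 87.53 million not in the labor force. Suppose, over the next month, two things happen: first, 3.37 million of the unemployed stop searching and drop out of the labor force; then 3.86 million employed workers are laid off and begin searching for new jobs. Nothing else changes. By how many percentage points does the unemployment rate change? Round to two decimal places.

The unemployment rate changes by +0.39 percentage points.

Initially, labor force = 185.62 + 17.27 = 202.89 million, so u = 17.27/202.89 = 8.51%.
After the first change, unemployed and labor force both fall by 3.37 → E = 185.62, U = 13.90, labor force = 199.52 million.
After the second change, employed falls and unemployed rises by 3.86; labor force unchanged → E = 181.76, U = 17.76, labor force = 199.52 million.
New unemployment rate = 17.76 / 199.52 = 8.90%.
Change = 8.90% − 8.51% = +0.39 percentage points.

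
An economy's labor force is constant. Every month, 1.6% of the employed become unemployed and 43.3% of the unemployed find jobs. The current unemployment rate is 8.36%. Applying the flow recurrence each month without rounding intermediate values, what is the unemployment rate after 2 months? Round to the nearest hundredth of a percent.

With a fixed labor force, u_{t+1} = u_t + s·(1−u_t) − f·u_t = u_t·(1−s−f) + s.
Here 1−s−f = 0.551 and s = 0.016.
u_1 = 0.083600 × 0.551 + 0.016 = 0.062064.
u_2 = 0.062064 × 0.551 + 0.016 = 0.050197.

Unemployment rate after two months ≈ 5.02%.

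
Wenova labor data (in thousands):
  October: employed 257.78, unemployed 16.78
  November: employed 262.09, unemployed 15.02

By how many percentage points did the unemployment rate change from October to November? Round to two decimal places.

The unemployment rate changed by −0.69 percentage points.

October: labor force = 257.78 + 16.78 = 274.56; u = 16.78/274.56 = 6.11%.
November: labor force = 262.09 + 15.02 = 277.11; u = 15.02/277.11 = 5.42%.
Change = 5.42% − 6.11% = −0.69 pp.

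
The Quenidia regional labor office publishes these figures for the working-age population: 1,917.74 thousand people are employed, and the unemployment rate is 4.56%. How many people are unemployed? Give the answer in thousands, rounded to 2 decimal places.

About 91.63 thousand are unemployed.

Let U be the number unemployed. The labor force is E + U, and U/(E+U) = 0.0456.
So U = 0.0456 × 1,917.74 / (1 − 0.0456) = 87.4489 / 0.9544 ≈ 91.63 thousand.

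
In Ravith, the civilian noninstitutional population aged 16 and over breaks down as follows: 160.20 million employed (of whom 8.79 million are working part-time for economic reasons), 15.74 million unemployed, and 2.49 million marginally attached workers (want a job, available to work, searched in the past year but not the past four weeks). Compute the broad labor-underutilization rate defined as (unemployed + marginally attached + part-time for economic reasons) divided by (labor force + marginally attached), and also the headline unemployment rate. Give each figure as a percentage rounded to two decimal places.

Labor force = 160.20 + 15.74 = 175.94 million.
Numerator = 15.74 + 2.49 + 8.79 = 27.02 million.
Denominator = 175.94 + 2.49 = 178.43 million.
Broad rate = 27.02 / 178.43 = 15.14%.
Headline unemployment rate = 15.74 / 175.94 = 8.95%.

Broad underutilization rate ≈ 15.14%; headline unemployment rate ≈ 8.95%.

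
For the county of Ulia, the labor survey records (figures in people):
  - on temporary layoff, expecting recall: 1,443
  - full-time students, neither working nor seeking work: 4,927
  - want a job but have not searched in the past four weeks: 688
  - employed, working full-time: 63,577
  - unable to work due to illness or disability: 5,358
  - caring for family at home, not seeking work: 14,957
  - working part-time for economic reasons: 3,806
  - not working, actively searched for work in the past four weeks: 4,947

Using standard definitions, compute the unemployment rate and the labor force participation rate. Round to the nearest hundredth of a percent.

Employed = 63,577 + 3,806 = 67,383 (anyone who worked, including part-time for economic reasons, counts as employed).
Unemployed = 1,443 + 4,947 = 6,390 (jobless and actively searching, or on temporary layoff).
Labor force = 67,383 + 6,390 = 73,773.
Not in labor force = 4,927 + 688 + 5,358 + 14,957 = 25,930 (those not working and not actively searching are outside the labor force — including those who want a job but have given up searching).
Civilian working-age population = 73,773 + 25,930 = 99,703.
Unemployment rate = 6,390 / 73,773 = 8.66%.
Labor force participation rate = 73,773 / 99,703 = 73.99%.

Unemployment rate ≈ 8.66%; labor force participation rate ≈ 73.99%.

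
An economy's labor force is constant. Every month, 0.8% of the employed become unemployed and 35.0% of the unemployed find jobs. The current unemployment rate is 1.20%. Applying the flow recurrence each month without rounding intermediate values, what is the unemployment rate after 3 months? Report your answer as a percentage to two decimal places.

Unemployment rate after three months ≈ 1.96%.

With a fixed labor force, u_{t+1} = u_t + s·(1−u_t) − f·u_t = u_t·(1−s−f) + s.
Here 1−s−f = 0.642 and s = 0.008.
u_1 = 0.012000 × 0.642 + 0.008 = 0.015704.
u_2 = 0.015704 × 0.642 + 0.008 = 0.018082.
u_3 = 0.018082 × 0.642 + 0.008 = 0.019609.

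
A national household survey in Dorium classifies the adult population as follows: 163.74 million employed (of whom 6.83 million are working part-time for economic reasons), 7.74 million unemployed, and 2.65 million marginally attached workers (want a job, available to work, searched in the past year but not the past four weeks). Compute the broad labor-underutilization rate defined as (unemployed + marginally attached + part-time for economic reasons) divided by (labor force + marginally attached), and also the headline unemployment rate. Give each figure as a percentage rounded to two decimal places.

Labor force = 163.74 + 7.74 = 171.48 million.
Numerator = 7.74 + 2.65 + 6.83 = 17.22 million.
Denominator = 171.48 + 2.65 = 174.13 million.
Broad rate = 17.22 / 174.13 = 9.89%.
Headline unemployment rate = 7.74 / 171.48 = 4.51%.

Broad underutilization rate ≈ 9.89%; headline unemployment rate ≈ 4.51%.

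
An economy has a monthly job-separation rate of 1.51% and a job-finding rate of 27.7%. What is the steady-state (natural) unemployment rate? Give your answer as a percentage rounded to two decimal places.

At steady state the flows balance: s·E = f·U, so U/(E+U) = s/(s+f).
u* = 1.51 / (1.51 + 27.7) = 1.51 / 29.21 = 5.17%.

Steady-state unemployment rate ≈ 5.17%.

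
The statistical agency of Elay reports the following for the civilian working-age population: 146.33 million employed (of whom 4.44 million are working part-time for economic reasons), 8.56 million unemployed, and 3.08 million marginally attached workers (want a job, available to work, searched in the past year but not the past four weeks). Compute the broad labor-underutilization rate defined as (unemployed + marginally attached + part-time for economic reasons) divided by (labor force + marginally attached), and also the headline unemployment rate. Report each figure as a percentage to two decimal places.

Labor force = 146.33 + 8.56 = 154.89 million.
Numerator = 8.56 + 3.08 + 4.44 = 16.08 million.
Denominator = 154.89 + 3.08 = 157.97 million.
Broad rate = 16.08 / 157.97 = 10.18%.
Headline unemployment rate = 8.56 / 154.89 = 5.53%.

Broad underutilization rate ≈ 10.18%; headline unemployment rate ≈ 5.53%.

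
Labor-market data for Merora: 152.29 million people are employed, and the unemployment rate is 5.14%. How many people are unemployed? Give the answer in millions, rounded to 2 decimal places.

Let U be the number unemployed. The labor force is E + U, and U/(E+U) = 0.0514.
So U = 0.0514 × 152.29 / (1 − 0.0514) = 7.8277 / 0.9486 ≈ 8.25 million.

About 8.25 million are unemployed.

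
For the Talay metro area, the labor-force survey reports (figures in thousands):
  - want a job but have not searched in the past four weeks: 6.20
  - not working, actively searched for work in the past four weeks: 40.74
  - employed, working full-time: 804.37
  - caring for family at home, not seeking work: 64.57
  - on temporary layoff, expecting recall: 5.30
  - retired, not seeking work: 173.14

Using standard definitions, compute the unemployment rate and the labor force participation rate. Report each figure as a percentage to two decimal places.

Employed = 804.37 thousand.
Unemployed = 40.74 + 5.30 = 46.04 thousand (jobless and actively searching, or on temporary layoff).
Labor force = 804.37 + 46.04 = 850.41 thousand.
Not in labor force = 6.20 + 64.57 + 173.14 = 243.91 thousand (those not working and not actively searching are outside the labor force — including those who want a job but have given up searching).
Civilian working-age population = 850.41 + 243.91 = 1,094.32 thousand.
Unemployment rate = 46.04 / 850.41 = 5.41%.
Labor force participation rate = 850.41 / 1,094.32 = 77.71%.

Unemployment rate ≈ 5.41%; labor force participation rate ≈ 77.71%.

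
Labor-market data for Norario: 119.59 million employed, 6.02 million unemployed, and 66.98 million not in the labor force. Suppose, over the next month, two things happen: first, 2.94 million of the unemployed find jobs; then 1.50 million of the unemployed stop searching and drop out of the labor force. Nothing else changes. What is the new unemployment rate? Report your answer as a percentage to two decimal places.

New unemployment rate ≈ 1.27%.

Initially, labor force = 119.59 + 6.02 = 125.61 million, so u = 6.02/125.61 = 4.79%.
After the first change, unemployed falls and employed rises by 2.94; labor force unchanged → E = 122.53, U = 3.08, labor force = 125.61 million.
After the second change, unemployed and labor force both fall by 1.50 → E = 122.53, U = 1.58, labor force = 124.11 million.
New unemployment rate = 1.58 / 124.11 = 1.27%.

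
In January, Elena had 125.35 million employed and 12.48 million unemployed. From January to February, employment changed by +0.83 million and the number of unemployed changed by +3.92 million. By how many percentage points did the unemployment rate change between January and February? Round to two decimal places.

January: labor force = 125.35 + 12.48 = 137.83; u = 12.48/137.83 = 9.05%.
February: labor force = 126.18 + 16.40 = 142.58; u = 16.40/142.58 = 11.50%.
Change = 11.50% − 9.05% = +2.45 pp.

The unemployment rate changed by +2.45 percentage points.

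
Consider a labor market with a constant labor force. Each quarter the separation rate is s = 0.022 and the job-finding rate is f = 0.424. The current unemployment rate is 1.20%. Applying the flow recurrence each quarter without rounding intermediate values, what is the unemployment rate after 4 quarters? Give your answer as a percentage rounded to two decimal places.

With a fixed labor force, u_{t+1} = u_t + s·(1−u_t) − f·u_t = u_t·(1−s−f) + s.
Here 1−s−f = 0.554 and s = 0.022.
u_1 = 0.012000 × 0.554 + 0.022 = 0.028648.
u_2 = 0.028648 × 0.554 + 0.022 = 0.037871.
u_3 = 0.037871 × 0.554 + 0.022 = 0.042981.
u_4 = 0.042981 × 0.554 + 0.022 = 0.045811.

Unemployment rate after four quarters ≈ 4.58%.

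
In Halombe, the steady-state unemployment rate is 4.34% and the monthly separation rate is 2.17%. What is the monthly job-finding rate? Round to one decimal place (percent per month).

From u* = s/(s+f): f = s·(1−u)/u.
f = 2.17 × (1 − 0.0434) / 0.0434 = 2.0758 / 0.0434 ≈ 47.8% per month.

Job-finding rate ≈ 47.8% per month.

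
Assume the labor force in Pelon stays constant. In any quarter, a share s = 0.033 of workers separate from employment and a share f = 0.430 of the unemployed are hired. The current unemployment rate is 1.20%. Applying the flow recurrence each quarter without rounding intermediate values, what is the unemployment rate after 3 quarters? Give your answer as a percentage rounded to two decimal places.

Unemployment rate after three quarters ≈ 6.21%.

With a fixed labor force, u_{t+1} = u_t + s·(1−u_t) − f·u_t = u_t·(1−s−f) + s.
Here 1−s−f = 0.537 and s = 0.033.
u_1 = 0.012000 × 0.537 + 0.033 = 0.039444.
u_2 = 0.039444 × 0.537 + 0.033 = 0.054181.
u_3 = 0.054181 × 0.537 + 0.033 = 0.062095.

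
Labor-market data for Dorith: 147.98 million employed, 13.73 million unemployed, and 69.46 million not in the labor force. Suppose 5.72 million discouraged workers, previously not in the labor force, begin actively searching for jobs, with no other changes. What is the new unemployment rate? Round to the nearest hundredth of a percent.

Initially, labor force = 147.98 + 13.73 = 161.71 million, so u = 13.73/161.71 = 8.49%.
After the change, unemployed and labor force both rise by 5.72 → E = 147.98, U = 19.45, labor force = 167.43 million.
New unemployment rate = 19.45 / 167.43 = 11.62%.

New unemployment rate ≈ 11.62%.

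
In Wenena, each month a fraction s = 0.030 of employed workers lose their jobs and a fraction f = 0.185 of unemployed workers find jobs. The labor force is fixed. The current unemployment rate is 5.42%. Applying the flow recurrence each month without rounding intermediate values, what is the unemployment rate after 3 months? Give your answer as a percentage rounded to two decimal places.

Unemployment rate after three months ≈ 9.83%.

With a fixed labor force, u_{t+1} = u_t + s·(1−u_t) − f·u_t = u_t·(1−s−f) + s.
Here 1−s−f = 0.785 and s = 0.030.
u_1 = 0.054200 × 0.785 + 0.030 = 0.072547.
u_2 = 0.072547 × 0.785 + 0.030 = 0.086949.
u_3 = 0.086949 × 0.785 + 0.030 = 0.098255.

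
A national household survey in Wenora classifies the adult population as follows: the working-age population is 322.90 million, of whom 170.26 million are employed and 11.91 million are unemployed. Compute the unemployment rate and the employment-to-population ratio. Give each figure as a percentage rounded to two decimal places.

Labor force = employed + unemployed = 170.26 + 11.91 = 182.17 million.
Unemployment rate = 11.91 / 182.17 = 6.54%.
Employment-population ratio = 170.26 / 322.90 = 52.73%.

Unemployment rate ≈ 6.54%; employment-population ratio ≈ 52.73%.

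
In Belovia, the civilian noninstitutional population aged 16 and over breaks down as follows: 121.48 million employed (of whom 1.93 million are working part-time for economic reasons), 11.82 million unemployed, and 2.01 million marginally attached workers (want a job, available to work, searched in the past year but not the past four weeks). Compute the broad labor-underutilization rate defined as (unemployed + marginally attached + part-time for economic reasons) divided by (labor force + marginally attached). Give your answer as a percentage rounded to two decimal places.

Labor force = 121.48 + 11.82 = 133.30 million.
Numerator = 11.82 + 2.01 + 1.93 = 15.76 million.
Denominator = 133.30 + 2.01 = 135.31 million.
Broad rate = 15.76 / 135.31 = 11.65%.

Broad underutilization rate ≈ 11.65%.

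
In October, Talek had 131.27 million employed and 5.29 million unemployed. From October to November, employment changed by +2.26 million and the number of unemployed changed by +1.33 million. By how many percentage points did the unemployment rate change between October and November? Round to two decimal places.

The unemployment rate changed by +0.85 percentage points.

October: labor force = 131.27 + 5.29 = 136.56; u = 5.29/136.56 = 3.87%.
November: labor force = 133.53 + 6.62 = 140.15; u = 6.62/140.15 = 4.72%.
Change = 4.72% − 3.87% = +0.85 pp.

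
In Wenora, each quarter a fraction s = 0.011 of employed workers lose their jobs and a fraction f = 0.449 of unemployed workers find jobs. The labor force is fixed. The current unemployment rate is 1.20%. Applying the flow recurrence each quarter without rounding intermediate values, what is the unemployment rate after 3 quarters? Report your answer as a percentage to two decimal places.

With a fixed labor force, u_{t+1} = u_t + s·(1−u_t) − f·u_t = u_t·(1−s−f) + s.
Here 1−s−f = 0.540 and s = 0.011.
u_1 = 0.012000 × 0.540 + 0.011 = 0.017480.
u_2 = 0.017480 × 0.540 + 0.011 = 0.020439.
u_3 = 0.020439 × 0.540 + 0.011 = 0.022037.

Unemployment rate after three quarters ≈ 2.20%.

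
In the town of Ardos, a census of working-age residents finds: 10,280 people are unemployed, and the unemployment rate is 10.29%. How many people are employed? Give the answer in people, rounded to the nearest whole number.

Labor force = U / u = 10,280 / 0.1029 ≈ 99,903.
Employed = labor force − unemployed = 99,903 − 10,280 = 89,623.

About 89,623 are employed.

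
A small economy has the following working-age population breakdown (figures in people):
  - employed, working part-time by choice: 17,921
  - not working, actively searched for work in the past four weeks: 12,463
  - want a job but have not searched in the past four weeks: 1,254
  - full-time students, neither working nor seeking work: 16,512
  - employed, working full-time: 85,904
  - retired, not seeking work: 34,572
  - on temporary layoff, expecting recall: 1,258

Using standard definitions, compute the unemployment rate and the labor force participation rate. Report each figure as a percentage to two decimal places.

Unemployment rate ≈ 11.67%; labor force participation rate ≈ 69.19%.

Employed = 17,921 + 85,904 = 103,825.
Unemployed = 12,463 + 1,258 = 13,721 (jobless and actively searching, or on temporary layoff).
Labor force = 103,825 + 13,721 = 117,546.
Not in labor force = 1,254 + 16,512 + 34,572 = 52,338 (those not working and not actively searching are outside the labor force — including those who want a job but have given up searching).
Civilian working-age population = 117,546 + 52,338 = 169,884.
Unemployment rate = 13,721 / 117,546 = 11.67%.
Labor force participation rate = 117,546 / 169,884 = 69.19%.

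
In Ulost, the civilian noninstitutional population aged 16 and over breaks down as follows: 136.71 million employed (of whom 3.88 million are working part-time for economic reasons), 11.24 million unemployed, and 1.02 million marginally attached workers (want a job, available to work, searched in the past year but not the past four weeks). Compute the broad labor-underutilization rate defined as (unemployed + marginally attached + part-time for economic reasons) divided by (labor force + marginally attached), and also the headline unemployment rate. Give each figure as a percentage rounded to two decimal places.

Broad underutilization rate ≈ 10.83%; headline unemployment rate ≈ 7.60%.

Labor force = 136.71 + 11.24 = 147.95 million.
Numerator = 11.24 + 1.02 + 3.88 = 16.14 million.
Denominator = 147.95 + 1.02 = 148.97 million.
Broad rate = 16.14 / 148.97 = 10.83%.
Headline unemployment rate = 11.24 / 147.95 = 7.60%.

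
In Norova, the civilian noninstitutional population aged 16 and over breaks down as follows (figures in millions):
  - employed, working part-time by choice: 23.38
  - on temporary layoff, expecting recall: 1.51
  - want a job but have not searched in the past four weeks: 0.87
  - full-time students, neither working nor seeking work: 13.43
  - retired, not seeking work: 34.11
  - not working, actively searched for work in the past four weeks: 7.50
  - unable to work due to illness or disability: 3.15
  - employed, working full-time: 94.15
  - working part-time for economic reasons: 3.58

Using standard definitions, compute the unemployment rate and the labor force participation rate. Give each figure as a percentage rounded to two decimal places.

Employed = 23.38 + 94.15 + 3.58 = 121.11 million (anyone who worked, including part-time for economic reasons, counts as employed).
Unemployed = 1.51 + 7.50 = 9.01 million (jobless and actively searching, or on temporary layoff).
Labor force = 121.11 + 9.01 = 130.12 million.
Not in labor force = 0.87 + 13.43 + 34.11 + 3.15 = 51.56 million (those not working and not actively searching are outside the labor force — including those who want a job but have given up searching).
Civilian working-age population = 130.12 + 51.56 = 181.68 million.
Unemployment rate = 9.01 / 130.12 = 6.92%.
Labor force participation rate = 130.12 / 181.68 = 71.62%.

Unemployment rate ≈ 6.92%; labor force participation rate ≈ 71.62%.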